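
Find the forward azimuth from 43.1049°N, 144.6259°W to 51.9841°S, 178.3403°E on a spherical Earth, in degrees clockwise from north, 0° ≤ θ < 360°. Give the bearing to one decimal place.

Δλ = 178.3403 − -144.6259 = 322.9662°; wrapped into (−180°, 180°]: -37.0338°.
θ = atan2( sin Δλ · cos φ₂ , cos φ₁ · sin φ₂ − sin φ₁ · cos φ₂ · cos Δλ )
  = atan2(-0.37094, -0.91116) = -157.849° → normalised to [0°, 360°): 202.151°.

202.2°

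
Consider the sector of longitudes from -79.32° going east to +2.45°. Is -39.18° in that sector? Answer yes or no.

Band width going east from -79.32° to +2.45°: ((2.45 − -79.32) mod 360) = 81.77°.
Offset of -39.18° east of the west edge: ((-39.18 − -79.32) mod 360) = 40.14°.
40.14° ≤ 81.77° ⇒ inside.

Yes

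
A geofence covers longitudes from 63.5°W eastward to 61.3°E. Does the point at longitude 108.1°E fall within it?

No

Band width going east from -63.5° to +61.3°: ((61.3 − -63.5) mod 360) = 124.8°.
Offset of +108.1° east of the west edge: ((108.1 − -63.5) mod 360) = 171.6°.
171.6° > 124.8° ⇒ outside.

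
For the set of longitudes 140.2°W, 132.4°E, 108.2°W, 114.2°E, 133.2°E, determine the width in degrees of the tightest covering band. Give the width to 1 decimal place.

137.6°

Sort the longitudes: -140.2°, -108.2°, +114.2°, +132.4°, +133.2°.
Eastward gaps between consecutive values (wrapping around): 32.0°, 222.4°, 18.2°, 0.8°, 86.6°.
Largest gap = 222.4° ⇒ minimal covering band is its complement: 360° − 222.4° = 137.6°.
Band runs from +114.2° eastward to -108.2°, crossing the antimeridian.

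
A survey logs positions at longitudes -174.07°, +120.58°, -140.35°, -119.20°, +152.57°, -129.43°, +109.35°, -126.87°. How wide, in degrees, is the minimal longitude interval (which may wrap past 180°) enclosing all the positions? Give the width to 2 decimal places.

131.45°

Sort the longitudes: -174.07°, -140.35°, -129.43°, -126.87°, -119.20°, +109.35°, +120.58°, +152.57°.
Eastward gaps between consecutive values (wrapping around): 33.72°, 10.92°, 2.56°, 7.67°, 228.55°, 11.23°, 31.99°, 33.36°.
Largest gap = 228.55° ⇒ minimal covering band is its complement: 360° − 228.55° = 131.45°.
Band runs from +109.35° eastward to -119.20°, crossing the antimeridian.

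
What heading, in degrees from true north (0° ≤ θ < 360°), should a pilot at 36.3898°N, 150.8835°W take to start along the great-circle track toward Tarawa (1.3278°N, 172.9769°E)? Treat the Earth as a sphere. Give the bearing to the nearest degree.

Δλ = 172.9769 − -150.8835 = 323.8604°; wrapped into (−180°, 180°]: -36.1396°.
θ = atan2( sin Δλ · cos φ₂ , cos φ₁ · sin φ₂ − sin φ₁ · cos φ₂ · cos Δλ )
  = atan2(-0.58960, -0.46034) = -127.981° → normalised to [0°, 360°): 232.019°.

232°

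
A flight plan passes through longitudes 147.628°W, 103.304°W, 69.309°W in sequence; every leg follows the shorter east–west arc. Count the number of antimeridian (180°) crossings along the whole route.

0

Leg 1: -147.628° → -103.304°, shortest Δλ = 44.324° (east) — does not cross 180°.
Leg 2: -103.304° → -69.309°, shortest Δλ = 33.995° (east) — does not cross 180°.
Total crossings: 0.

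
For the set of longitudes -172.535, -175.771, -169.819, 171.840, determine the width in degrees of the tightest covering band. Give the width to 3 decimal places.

Sort the longitudes: -175.771°, -172.535°, -169.819°, +171.840°.
Eastward gaps between consecutive values (wrapping around): 3.236°, 2.716°, 341.659°, 12.389°.
Largest gap = 341.659° ⇒ minimal covering band is its complement: 360° − 341.659° = 18.341°.
Band runs from +171.840° eastward to -169.819°, crossing the antimeridian.

18.341°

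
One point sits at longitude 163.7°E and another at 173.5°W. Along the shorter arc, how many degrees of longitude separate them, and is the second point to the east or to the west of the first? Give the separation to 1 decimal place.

22.8° east

Raw difference: -173.5 − 163.7 = -337.2°.
Normalise into (−180°, 180°]: -337.2° + 360° = 22.8°.
Positive ⇒ the second point lies to the east; separation 22.8°.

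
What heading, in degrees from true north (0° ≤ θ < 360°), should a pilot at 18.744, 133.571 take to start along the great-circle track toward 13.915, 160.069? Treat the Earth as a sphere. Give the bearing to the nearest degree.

97°

Δλ = 160.069 − 133.571 = 26.498°.
θ = atan2( sin Δλ · cos φ₂ , cos φ₁ · sin φ₂ − sin φ₁ · cos φ₂ · cos Δλ )
  = atan2(0.43307, -0.05142) = 96.771° → normalised to [0°, 360°): 96.771°.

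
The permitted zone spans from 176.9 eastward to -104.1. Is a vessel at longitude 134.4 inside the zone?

Band width going east from +176.9° to -104.1°: ((-104.1 − 176.9) mod 360) = 79.0°.
Offset of +134.4° east of the west edge: ((134.4 − 176.9) mod 360) = 317.5°.
317.5° > 79.0° ⇒ outside.

No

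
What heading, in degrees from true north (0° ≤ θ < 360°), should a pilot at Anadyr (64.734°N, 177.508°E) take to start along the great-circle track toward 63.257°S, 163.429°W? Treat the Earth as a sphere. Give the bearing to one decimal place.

Δλ = -163.429 − 177.508 = -340.937°; wrapped into (−180°, 180°]: 19.063°.
θ = atan2( sin Δλ · cos φ₂ , cos φ₁ · sin φ₂ − sin φ₁ · cos φ₂ · cos Δλ )
  = atan2(0.14697, -0.76579) = 169.136° → normalised to [0°, 360°): 169.136°.

169.1°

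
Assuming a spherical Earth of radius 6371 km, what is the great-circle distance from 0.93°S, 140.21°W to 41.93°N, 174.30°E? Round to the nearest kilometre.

6593 km

Δλ = 174.30 − -140.21 = 314.51°; wrapped into (−180°, 180°]: -45.49°.
Δφ = 41.93 − -0.93 = 42.86°.
a = sin²(Δφ/2) + cos φ₁ · cos φ₂ · sin²(Δλ/2) = 0.244686.
c = 2·atan2(√a, √(1−a)) = 1.03488 rad → d = 6371·c ≈ 6593.23 km.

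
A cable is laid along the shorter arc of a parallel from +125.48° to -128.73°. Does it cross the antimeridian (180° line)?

Yes

Naïve |-128.73 − 125.48| = 254.21° > 180°, so the shorter arc goes the other way round — across 180°.
Signed shortest Δλ = ((-128.73 − 125.48 + 180) mod 360) − 180 = 105.79°.
Going east by 105.79° from +125.48° passes through 180° before reaching -128.73°.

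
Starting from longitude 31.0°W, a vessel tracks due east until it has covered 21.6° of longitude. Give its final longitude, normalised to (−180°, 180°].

Start at -31.0°; shift +21.6° → -9.4°.
-9.4° already lies in (−180°, 180°].

9.4°W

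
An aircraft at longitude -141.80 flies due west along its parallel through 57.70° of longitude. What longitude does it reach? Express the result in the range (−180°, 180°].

+160.50°

Start at -141.80°; shift −57.70° → -199.50°.
-199.50° lies outside (−180°, 180°]; add 360° → +160.50°.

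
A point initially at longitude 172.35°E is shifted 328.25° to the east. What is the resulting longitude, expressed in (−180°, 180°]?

140.60°E

Start at +172.35°; shift +328.25° → +500.60°.
+500.60° lies outside (−180°, 180°]; subtract 360° → +140.60°.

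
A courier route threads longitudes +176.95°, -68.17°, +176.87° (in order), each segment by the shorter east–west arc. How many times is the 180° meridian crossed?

2

Leg 1: +176.95° → -68.17°, shortest Δλ = 114.88° (east) — crosses 180°.
Leg 2: -68.17° → +176.87°, shortest Δλ = -114.96° (west) — crosses 180°.
Total crossings: 2.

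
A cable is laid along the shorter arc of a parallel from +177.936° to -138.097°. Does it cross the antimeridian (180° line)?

Yes

Naïve |-138.097 − 177.936| = 316.033° > 180°, so the shorter arc goes the other way round — across 180°.
Signed shortest Δλ = ((-138.097 − 177.936 + 180) mod 360) − 180 = 43.967°.
Going east by 43.967° from +177.936° passes through 180° before reaching -138.097°.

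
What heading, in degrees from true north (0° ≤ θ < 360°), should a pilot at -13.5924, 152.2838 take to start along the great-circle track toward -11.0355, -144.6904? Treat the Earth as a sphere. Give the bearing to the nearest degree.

95°

Δλ = -144.6904 − 152.2838 = -296.9742°; wrapped into (−180°, 180°]: 63.0258°.
θ = atan2( sin Δλ · cos φ₂ , cos φ₁ · sin φ₂ − sin φ₁ · cos φ₂ · cos Δλ )
  = atan2(0.87473, -0.08143) = 95.318° → normalised to [0°, 360°): 95.318°.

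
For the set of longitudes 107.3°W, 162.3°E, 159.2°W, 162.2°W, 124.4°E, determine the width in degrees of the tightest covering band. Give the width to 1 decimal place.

128.3°

Sort the longitudes: -162.2°, -159.2°, -107.3°, +124.4°, +162.3°.
Eastward gaps between consecutive values (wrapping around): 3.0°, 51.9°, 231.7°, 37.9°, 35.5°.
Largest gap = 231.7° ⇒ minimal covering band is its complement: 360° − 231.7° = 128.3°.
Band runs from +124.4° eastward to -107.3°, crossing the antimeridian.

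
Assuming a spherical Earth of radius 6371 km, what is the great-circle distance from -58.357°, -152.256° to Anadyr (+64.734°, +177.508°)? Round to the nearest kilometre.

13922 km

Δλ = 177.508 − -152.256 = 329.764°; wrapped into (−180°, 180°]: -30.236°.
Δφ = 64.734 − -58.357 = 123.091°.
a = sin²(Δφ/2) + cos φ₁ · cos φ₂ · sin²(Δλ/2) = 0.788216.
c = 2·atan2(√a, √(1−a)) = 2.18515 rad → d = 6371·c ≈ 13921.61 km.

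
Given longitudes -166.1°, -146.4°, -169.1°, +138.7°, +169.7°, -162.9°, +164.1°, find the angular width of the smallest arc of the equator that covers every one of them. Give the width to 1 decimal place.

74.9°

Sort the longitudes: -169.1°, -166.1°, -162.9°, -146.4°, +138.7°, +164.1°, +169.7°.
Eastward gaps between consecutive values (wrapping around): 3.0°, 3.2°, 16.5°, 285.1°, 25.4°, 5.6°, 21.2°.
Largest gap = 285.1° ⇒ minimal covering band is its complement: 360° − 285.1° = 74.9°.
Band runs from +138.7° eastward to -146.4°, crossing the antimeridian.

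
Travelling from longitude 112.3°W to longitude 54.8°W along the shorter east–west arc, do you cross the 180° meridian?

Signed shortest Δλ = ((-54.8 − -112.3 + 180) mod 360) − 180 = 57.5°.
Going east by 57.5° from -112.3° reaches -54.8° without touching 180°.

No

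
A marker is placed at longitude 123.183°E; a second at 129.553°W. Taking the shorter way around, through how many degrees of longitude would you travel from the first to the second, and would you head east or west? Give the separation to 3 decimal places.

107.264° east

Raw difference: -129.553 − 123.183 = -252.736°.
Normalise into (−180°, 180°]: -252.736° + 360° = 107.264°.
Positive ⇒ the second point lies to the east; separation 107.264°.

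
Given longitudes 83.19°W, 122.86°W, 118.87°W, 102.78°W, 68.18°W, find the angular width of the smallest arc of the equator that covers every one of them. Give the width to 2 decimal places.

54.68°

Sort the longitudes: -122.86°, -118.87°, -102.78°, -83.19°, -68.18°.
Eastward gaps between consecutive values (wrapping around): 3.99°, 16.09°, 19.59°, 15.01°, 305.32°.
Largest gap = 305.32° ⇒ minimal covering band is its complement: 360° − 305.32° = 54.68°.
Band runs from -122.86° eastward to -68.18°.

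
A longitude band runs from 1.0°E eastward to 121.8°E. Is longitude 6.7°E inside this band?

Yes

Band width going east from +1.0° to +121.8°: ((121.8 − 1.0) mod 360) = 120.8°.
Offset of +6.7° east of the west edge: ((6.7 − 1.0) mod 360) = 5.7°.
5.7° ≤ 120.8° ⇒ inside.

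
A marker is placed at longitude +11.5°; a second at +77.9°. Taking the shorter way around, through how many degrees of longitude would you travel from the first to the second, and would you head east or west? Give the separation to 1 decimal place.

66.4° east

Raw difference: 77.9 − 11.5 = 66.4°.
Normalise into (−180°, 180°]: 66.4° stays 66.4°.
Positive ⇒ the second point lies to the east; separation 66.4°.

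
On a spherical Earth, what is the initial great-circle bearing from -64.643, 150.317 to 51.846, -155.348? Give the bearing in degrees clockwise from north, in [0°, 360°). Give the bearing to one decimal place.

Δλ = -155.348 − 150.317 = -305.665°; wrapped into (−180°, 180°]: 54.335°.
θ = atan2( sin Δλ · cos φ₂ , cos φ₁ · sin φ₂ − sin φ₁ · cos φ₂ · cos Δλ )
  = atan2(0.50191, 0.66225) = 37.158° → normalised to [0°, 360°): 37.158°.

37.2°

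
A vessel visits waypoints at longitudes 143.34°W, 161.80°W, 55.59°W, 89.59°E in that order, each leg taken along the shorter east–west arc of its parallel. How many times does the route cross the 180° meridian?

0

Leg 1: -143.34° → -161.80°, shortest Δλ = -18.46° (west) — does not cross 180°.
Leg 2: -161.80° → -55.59°, shortest Δλ = 106.21° (east) — does not cross 180°.
Leg 3: -55.59° → +89.59°, shortest Δλ = 145.18° (east) — does not cross 180°.
Total crossings: 0.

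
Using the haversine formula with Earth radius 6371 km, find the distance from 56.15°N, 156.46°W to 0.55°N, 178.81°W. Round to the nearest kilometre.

6500 km

Δλ = -178.81 − -156.46 = -22.35°.
Δφ = 0.55 − 56.15 = -55.60°.
a = sin²(Δφ/2) + cos φ₁ · cos φ₂ · sin²(Δλ/2) = 0.238438.
c = 2·atan2(√a, √(1−a)) = 1.02028 rad → d = 6371·c ≈ 6500.22 km.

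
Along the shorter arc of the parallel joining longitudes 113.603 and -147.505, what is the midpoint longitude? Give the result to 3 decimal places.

+163.049°

Signed shortest Δλ from +113.603° to -147.505° is +98.892°.
Midpoint longitude = +113.603° + (+98.892°)/2 = +113.603° + 49.446° = +163.049°.
(The naïve average (+113.603 + -147.505)/2 = -16.951° is on the wrong side of the globe.)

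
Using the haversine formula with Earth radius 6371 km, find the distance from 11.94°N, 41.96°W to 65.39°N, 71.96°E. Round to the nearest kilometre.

9862 km

Δλ = 71.96 − -41.96 = 113.92°.
Δφ = 65.39 − 11.94 = 53.45°.
a = sin²(Δφ/2) + cos φ₁ · cos φ₂ · sin²(Δλ/2) = 0.488551.
c = 2·atan2(√a, √(1−a)) = 1.54790 rad → d = 6371·c ≈ 9861.65 km.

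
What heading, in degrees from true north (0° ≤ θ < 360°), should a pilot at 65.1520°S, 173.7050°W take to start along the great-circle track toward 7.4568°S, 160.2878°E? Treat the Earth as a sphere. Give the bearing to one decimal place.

Δλ = 160.2878 − -173.7050 = 333.9928°; wrapped into (−180°, 180°]: -26.0072°.
θ = atan2( sin Δλ · cos φ₂ , cos φ₁ · sin φ₂ − sin φ₁ · cos φ₂ · cos Δλ )
  = atan2(-0.43478, 0.75411) = -29.965° → normalised to [0°, 360°): 330.035°.

330.0°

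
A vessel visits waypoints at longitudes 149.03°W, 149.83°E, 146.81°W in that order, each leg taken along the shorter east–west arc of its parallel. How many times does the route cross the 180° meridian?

2

Leg 1: -149.03° → +149.83°, shortest Δλ = -61.14° (west) — crosses 180°.
Leg 2: +149.83° → -146.81°, shortest Δλ = 63.36° (east) — crosses 180°.
Total crossings: 2.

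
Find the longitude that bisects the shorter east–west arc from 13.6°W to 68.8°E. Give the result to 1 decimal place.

Signed shortest Δλ from -13.6° to +68.8° is +82.4°.
Midpoint longitude = -13.6° + (+82.4°)/2 = -13.6° + 41.2° = +27.6°.

27.6°E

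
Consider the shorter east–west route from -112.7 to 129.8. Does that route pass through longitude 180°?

Yes

Naïve |129.8 − -112.7| = 242.5° > 180°, so the shorter arc goes the other way round — across 180°.
Signed shortest Δλ = ((129.8 − -112.7 + 180) mod 360) − 180 = -117.5°.
Going west by 117.5° from -112.7° passes through 180° before reaching +129.8°.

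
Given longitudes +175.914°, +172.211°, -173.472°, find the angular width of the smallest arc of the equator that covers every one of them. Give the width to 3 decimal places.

14.317°

Sort the longitudes: -173.472°, +172.211°, +175.914°.
Eastward gaps between consecutive values (wrapping around): 345.683°, 3.703°, 10.614°.
Largest gap = 345.683° ⇒ minimal covering band is its complement: 360° − 345.683° = 14.317°.
Band runs from +172.211° eastward to -173.472°, crossing the antimeridian.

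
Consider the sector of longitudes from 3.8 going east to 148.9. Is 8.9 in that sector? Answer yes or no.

Yes

Band width going east from +3.8° to +148.9°: ((148.9 − 3.8) mod 360) = 145.1°.
Offset of +8.9° east of the west edge: ((8.9 − 3.8) mod 360) = 5.1°.
5.1° ≤ 145.1° ⇒ inside.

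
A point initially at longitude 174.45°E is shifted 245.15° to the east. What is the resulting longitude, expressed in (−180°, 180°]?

59.60°E

Start at +174.45°; shift +245.15° → +419.60°.
+419.60° lies outside (−180°, 180°]; subtract 360° → +59.60°.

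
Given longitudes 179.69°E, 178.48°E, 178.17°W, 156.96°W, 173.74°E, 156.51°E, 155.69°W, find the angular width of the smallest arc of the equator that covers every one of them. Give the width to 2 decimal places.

47.80°

Sort the longitudes: -178.17°, -156.96°, -155.69°, +156.51°, +173.74°, +178.48°, +179.69°.
Eastward gaps between consecutive values (wrapping around): 21.21°, 1.27°, 312.20°, 17.23°, 4.74°, 1.21°, 2.14°.
Largest gap = 312.20° ⇒ minimal covering band is its complement: 360° − 312.20° = 47.80°.
Band runs from +156.51° eastward to -155.69°, crossing the antimeridian.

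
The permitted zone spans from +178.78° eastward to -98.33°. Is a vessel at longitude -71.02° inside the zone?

Band width going east from +178.78° to -98.33°: ((-98.33 − 178.78) mod 360) = 82.89°.
Offset of -71.02° east of the west edge: ((-71.02 − 178.78) mod 360) = 110.20°.
110.20° > 82.89° ⇒ outside.

No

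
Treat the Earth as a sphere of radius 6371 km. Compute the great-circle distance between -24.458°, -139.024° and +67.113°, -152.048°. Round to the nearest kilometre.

10240 km

Δλ = -152.048 − -139.024 = -13.024°.
Δφ = 67.113 − -24.458 = 91.571°.
a = sin²(Δφ/2) + cos φ₁ · cos φ₂ · sin²(Δλ/2) = 0.518261.
c = 2·atan2(√a, √(1−a)) = 1.60733 rad → d = 6371·c ≈ 10240.28 km.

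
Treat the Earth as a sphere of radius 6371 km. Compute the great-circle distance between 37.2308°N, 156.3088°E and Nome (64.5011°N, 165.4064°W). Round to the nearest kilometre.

Δλ = -165.4064 − 156.3088 = -321.7152°; wrapped into (−180°, 180°]: 38.2848°.
Δφ = 64.5011 − 37.2308 = 27.2703°.
a = sin²(Δφ/2) + cos φ₁ · cos φ₂ · sin²(Δλ/2) = 0.092430.
c = 2·atan2(√a, √(1−a)) = 0.61782 rad → d = 6371·c ≈ 3936.16 km.

3936 km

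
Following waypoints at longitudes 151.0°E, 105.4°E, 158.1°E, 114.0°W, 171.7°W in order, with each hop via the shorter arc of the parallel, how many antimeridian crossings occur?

Leg 1: +151.0° → +105.4°, shortest Δλ = -45.6° (west) — does not cross 180°.
Leg 2: +105.4° → +158.1°, shortest Δλ = 52.7° (east) — does not cross 180°.
Leg 3: +158.1° → -114.0°, shortest Δλ = 87.9° (east) — crosses 180°.
Leg 4: -114.0° → -171.7°, shortest Δλ = -57.7° (west) — does not cross 180°.
Total crossings: 1.

1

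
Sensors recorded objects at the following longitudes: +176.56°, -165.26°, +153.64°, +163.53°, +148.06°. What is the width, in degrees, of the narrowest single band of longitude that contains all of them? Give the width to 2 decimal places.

46.68°

Sort the longitudes: -165.26°, +148.06°, +153.64°, +163.53°, +176.56°.
Eastward gaps between consecutive values (wrapping around): 313.32°, 5.58°, 9.89°, 13.03°, 18.18°.
Largest gap = 313.32° ⇒ minimal covering band is its complement: 360° − 313.32° = 46.68°.
Band runs from +148.06° eastward to -165.26°, crossing the antimeridian.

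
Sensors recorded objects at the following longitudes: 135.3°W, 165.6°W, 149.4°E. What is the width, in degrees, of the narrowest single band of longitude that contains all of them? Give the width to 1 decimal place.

75.3°

Sort the longitudes: -165.6°, -135.3°, +149.4°.
Eastward gaps between consecutive values (wrapping around): 30.3°, 284.7°, 45.0°.
Largest gap = 284.7° ⇒ minimal covering band is its complement: 360° − 284.7° = 75.3°.
Band runs from +149.4° eastward to -135.3°, crossing the antimeridian.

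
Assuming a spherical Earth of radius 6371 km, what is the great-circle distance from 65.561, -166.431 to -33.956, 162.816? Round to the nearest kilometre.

Δλ = 162.816 − -166.431 = 329.247°; wrapped into (−180°, 180°]: -30.753°.
Δφ = -33.956 − 65.561 = -99.517°.
a = sin²(Δφ/2) + cos φ₁ · cos φ₂ · sin²(Δλ/2) = 0.606798.
c = 2·atan2(√a, √(1−a)) = 1.78605 rad → d = 6371·c ≈ 11378.94 km.

11379 km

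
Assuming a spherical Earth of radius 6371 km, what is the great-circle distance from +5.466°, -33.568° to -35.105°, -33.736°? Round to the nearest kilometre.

Δλ = -33.736 − -33.568 = -0.168°.
Δφ = -35.105 − 5.466 = -40.571°.
a = sin²(Δφ/2) + cos φ₁ · cos φ₂ · sin²(Δλ/2) = 0.120201.
c = 2·atan2(√a, √(1−a)) = 0.70810 rad → d = 6371·c ≈ 4511.32 km.

4511 km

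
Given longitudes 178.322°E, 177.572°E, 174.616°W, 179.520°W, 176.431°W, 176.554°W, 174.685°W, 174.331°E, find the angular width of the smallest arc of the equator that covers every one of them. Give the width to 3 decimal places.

Sort the longitudes: -179.520°, -176.554°, -176.431°, -174.685°, -174.616°, +174.331°, +177.572°, +178.322°.
Eastward gaps between consecutive values (wrapping around): 2.966°, 0.123°, 1.746°, 0.069°, 348.947°, 3.241°, 0.750°, 2.158°.
Largest gap = 348.947° ⇒ minimal covering band is its complement: 360° − 348.947° = 11.053°.
Band runs from +174.331° eastward to -174.616°, crossing the antimeridian.

11.053°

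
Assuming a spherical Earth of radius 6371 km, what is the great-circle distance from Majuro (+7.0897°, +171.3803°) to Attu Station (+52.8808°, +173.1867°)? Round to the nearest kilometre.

Δλ = 173.1867 − 171.3803 = 1.8064°.
Δφ = 52.8808 − 7.0897 = 45.7911°.
a = sin²(Δφ/2) + cos φ₁ · cos φ₂ · sin²(Δλ/2) = 0.151511.
c = 2·atan2(√a, √(1−a)) = 0.79962 rad → d = 6371·c ≈ 5094.38 km.

5094 km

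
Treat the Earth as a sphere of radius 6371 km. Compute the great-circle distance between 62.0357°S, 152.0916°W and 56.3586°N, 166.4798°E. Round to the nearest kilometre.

13646 km

Δλ = 166.4798 − -152.0916 = 318.5714°; wrapped into (−180°, 180°]: -41.4286°.
Δφ = 56.3586 − -62.0357 = 118.3943°.
a = sin²(Δφ/2) + cos φ₁ · cos φ₂ · sin²(Δλ/2) = 0.770269.
c = 2·atan2(√a, √(1−a)) = 2.14187 rad → d = 6371·c ≈ 13645.87 km.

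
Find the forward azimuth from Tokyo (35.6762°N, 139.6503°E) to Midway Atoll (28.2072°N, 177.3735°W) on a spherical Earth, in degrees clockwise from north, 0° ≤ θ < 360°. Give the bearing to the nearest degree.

89°

Δλ = -177.3735 − 139.6503 = -317.0238°; wrapped into (−180°, 180°]: 42.9762°.
θ = atan2( sin Δλ · cos φ₂ , cos φ₁ · sin φ₂ − sin φ₁ · cos φ₂ · cos Δλ )
  = atan2(0.60074, 0.00793) = 89.243° → normalised to [0°, 360°): 89.243°.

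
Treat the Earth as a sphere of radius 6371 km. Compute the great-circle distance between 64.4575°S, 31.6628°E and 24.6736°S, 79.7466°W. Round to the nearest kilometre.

Δλ = -79.7466 − 31.6628 = -111.4094°.
Δφ = -24.6736 − -64.4575 = 39.7839°.
a = sin²(Δφ/2) + cos φ₁ · cos φ₂ · sin²(Δλ/2) = 0.383187.
c = 2·atan2(√a, √(1−a)) = 1.33499 rad → d = 6371·c ≈ 8505.23 km.

8505 km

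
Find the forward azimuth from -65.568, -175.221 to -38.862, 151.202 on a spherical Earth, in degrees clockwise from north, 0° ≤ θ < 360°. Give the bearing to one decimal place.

307.6°

Δλ = 151.202 − -175.221 = 326.423°; wrapped into (−180°, 180°]: -33.577°.
θ = atan2( sin Δλ · cos φ₂ , cos φ₁ · sin φ₂ − sin φ₁ · cos φ₂ · cos Δλ )
  = atan2(-0.43064, 0.33112) = -52.443° → normalised to [0°, 360°): 307.557°.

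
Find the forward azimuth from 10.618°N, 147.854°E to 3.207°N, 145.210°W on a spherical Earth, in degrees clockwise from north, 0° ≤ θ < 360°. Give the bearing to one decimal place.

Δλ = -145.210 − 147.854 = -293.064°; wrapped into (−180°, 180°]: 66.936°.
θ = atan2( sin Δλ · cos φ₂ , cos φ₁ · sin φ₂ − sin φ₁ · cos φ₂ · cos Δλ )
  = atan2(0.91863, -0.01709) = 91.066° → normalised to [0°, 360°): 91.066°.

91.1°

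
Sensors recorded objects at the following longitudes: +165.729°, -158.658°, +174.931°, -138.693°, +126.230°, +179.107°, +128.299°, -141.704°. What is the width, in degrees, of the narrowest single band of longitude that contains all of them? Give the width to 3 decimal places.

95.077°

Sort the longitudes: -158.658°, -141.704°, -138.693°, +126.230°, +128.299°, +165.729°, +174.931°, +179.107°.
Eastward gaps between consecutive values (wrapping around): 16.954°, 3.011°, 264.923°, 2.069°, 37.430°, 9.202°, 4.176°, 22.235°.
Largest gap = 264.923° ⇒ minimal covering band is its complement: 360° − 264.923° = 95.077°.
Band runs from +126.230° eastward to -138.693°, crossing the antimeridian.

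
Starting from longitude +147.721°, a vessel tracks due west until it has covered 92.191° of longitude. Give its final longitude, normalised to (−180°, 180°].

+55.530°

Start at +147.721°; shift −92.191° → +55.530°.
+55.530° already lies in (−180°, 180°].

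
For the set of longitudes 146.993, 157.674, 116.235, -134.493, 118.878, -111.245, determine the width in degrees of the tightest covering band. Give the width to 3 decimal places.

132.520°

Sort the longitudes: -134.493°, -111.245°, +116.235°, +118.878°, +146.993°, +157.674°.
Eastward gaps between consecutive values (wrapping around): 23.248°, 227.480°, 2.643°, 28.115°, 10.681°, 67.833°.
Largest gap = 227.480° ⇒ minimal covering band is its complement: 360° − 227.480° = 132.520°.
Band runs from +116.235° eastward to -111.245°, crossing the antimeridian.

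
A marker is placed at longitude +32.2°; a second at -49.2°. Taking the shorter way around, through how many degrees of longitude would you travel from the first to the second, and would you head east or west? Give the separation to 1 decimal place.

81.4° west

Raw difference: -49.2 − 32.2 = -81.4°.
Normalise into (−180°, 180°]: -81.4° stays -81.4°.
Negative ⇒ the second point lies to the west; separation 81.4°.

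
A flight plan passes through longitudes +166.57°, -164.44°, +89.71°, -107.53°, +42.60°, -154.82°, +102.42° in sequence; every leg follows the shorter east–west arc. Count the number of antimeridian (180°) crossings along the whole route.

Leg 1: +166.57° → -164.44°, shortest Δλ = 28.99° (east) — crosses 180°.
Leg 2: -164.44° → +89.71°, shortest Δλ = -105.85° (west) — crosses 180°.
Leg 3: +89.71° → -107.53°, shortest Δλ = 162.76° (east) — crosses 180°.
Leg 4: -107.53° → +42.60°, shortest Δλ = 150.13° (east) — does not cross 180°.
Leg 5: +42.60° → -154.82°, shortest Δλ = 162.58° (east) — crosses 180°.
Leg 6: -154.82° → +102.42°, shortest Δλ = -102.76° (west) — crosses 180°.
Total crossings: 5.

5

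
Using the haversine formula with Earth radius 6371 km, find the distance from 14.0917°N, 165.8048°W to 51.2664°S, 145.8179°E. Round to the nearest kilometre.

Δλ = 145.8179 − -165.8048 = 311.6227°; wrapped into (−180°, 180°]: -48.3773°.
Δφ = -51.2664 − 14.0917 = -65.3581°.
a = sin²(Δφ/2) + cos φ₁ · cos φ₂ · sin²(Δλ/2) = 0.393414.
c = 2·atan2(√a, √(1−a)) = 1.35598 rad → d = 6371·c ≈ 8638.92 km.

8639 km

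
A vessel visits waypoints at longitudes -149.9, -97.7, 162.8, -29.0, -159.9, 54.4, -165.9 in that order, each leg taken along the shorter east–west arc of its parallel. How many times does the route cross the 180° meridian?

Leg 1: -149.9° → -97.7°, shortest Δλ = 52.2° (east) — does not cross 180°.
Leg 2: -97.7° → +162.8°, shortest Δλ = -99.5° (west) — crosses 180°.
Leg 3: +162.8° → -29.0°, shortest Δλ = 168.2° (east) — crosses 180°.
Leg 4: -29.0° → -159.9°, shortest Δλ = -130.9° (west) — does not cross 180°.
Leg 5: -159.9° → +54.4°, shortest Δλ = -145.7° (west) — crosses 180°.
Leg 6: +54.4° → -165.9°, shortest Δλ = 139.7° (east) — crosses 180°.
Total crossings: 4.

4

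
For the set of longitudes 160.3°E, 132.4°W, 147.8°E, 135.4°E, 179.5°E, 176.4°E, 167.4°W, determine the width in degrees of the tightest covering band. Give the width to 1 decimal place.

Sort the longitudes: -167.4°, -132.4°, +135.4°, +147.8°, +160.3°, +176.4°, +179.5°.
Eastward gaps between consecutive values (wrapping around): 35.0°, 267.8°, 12.4°, 12.5°, 16.1°, 3.1°, 13.1°.
Largest gap = 267.8° ⇒ minimal covering band is its complement: 360° − 267.8° = 92.2°.
Band runs from +135.4° eastward to -132.4°, crossing the antimeridian.

92.2°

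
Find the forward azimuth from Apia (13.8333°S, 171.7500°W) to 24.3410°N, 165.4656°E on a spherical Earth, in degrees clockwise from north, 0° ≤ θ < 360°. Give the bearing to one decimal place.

Δλ = 165.4656 − -171.7500 = 337.2156°; wrapped into (−180°, 180°]: -22.7844°.
θ = atan2( sin Δλ · cos φ₂ , cos φ₁ · sin φ₂ − sin φ₁ · cos φ₂ · cos Δλ )
  = atan2(-0.35284, 0.60106) = -30.414° → normalised to [0°, 360°): 329.586°.

329.6°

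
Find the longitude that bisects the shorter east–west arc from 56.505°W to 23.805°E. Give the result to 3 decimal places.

16.350°W

Signed shortest Δλ from -56.505° to +23.805° is +80.310°.
Midpoint longitude = -56.505° + (+80.310°)/2 = -56.505° + 40.155° = -16.350°.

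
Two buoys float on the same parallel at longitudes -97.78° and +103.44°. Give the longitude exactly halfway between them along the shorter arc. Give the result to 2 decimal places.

Signed shortest Δλ from -97.78° to +103.44° is -158.78°.
Midpoint longitude = -97.78° + (-158.78°)/2 = -97.78° − 79.39° = -177.17°.
(The naïve average (-97.78 + +103.44)/2 = 2.83° is on the wrong side of the globe.)

-177.17°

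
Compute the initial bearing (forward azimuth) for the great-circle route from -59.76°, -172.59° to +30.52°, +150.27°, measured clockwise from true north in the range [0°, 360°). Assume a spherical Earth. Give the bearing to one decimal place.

328.5°

Δλ = 150.27 − -172.59 = 322.86°; wrapped into (−180°, 180°]: -37.14°.
θ = atan2( sin Δλ · cos φ₂ , cos φ₁ · sin φ₂ − sin φ₁ · cos φ₂ · cos Δλ )
  = atan2(-0.52011, 0.84903) = -31.492° → normalised to [0°, 360°): 328.508°.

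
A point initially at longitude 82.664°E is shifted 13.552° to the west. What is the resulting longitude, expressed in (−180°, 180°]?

69.112°E

Start at +82.664°; shift −13.552° → +69.112°.
+69.112° already lies in (−180°, 180°].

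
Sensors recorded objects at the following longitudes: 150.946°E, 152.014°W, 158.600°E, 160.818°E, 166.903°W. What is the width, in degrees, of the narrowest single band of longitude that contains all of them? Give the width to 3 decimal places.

57.040°

Sort the longitudes: -166.903°, -152.014°, +150.946°, +158.600°, +160.818°.
Eastward gaps between consecutive values (wrapping around): 14.889°, 302.960°, 7.654°, 2.218°, 32.279°.
Largest gap = 302.960° ⇒ minimal covering band is its complement: 360° − 302.960° = 57.040°.
Band runs from +150.946° eastward to -152.014°, crossing the antimeridian.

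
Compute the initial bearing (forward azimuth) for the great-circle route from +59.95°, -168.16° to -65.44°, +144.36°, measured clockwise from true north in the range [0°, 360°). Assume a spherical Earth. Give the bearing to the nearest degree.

Δλ = 144.36 − -168.16 = 312.52°; wrapped into (−180°, 180°]: -47.48°.
θ = atan2( sin Δλ · cos φ₂ , cos φ₁ · sin φ₂ − sin φ₁ · cos φ₂ · cos Δλ )
  = atan2(-0.30635, -0.69861) = -156.322° → normalised to [0°, 360°): 203.678°.

204°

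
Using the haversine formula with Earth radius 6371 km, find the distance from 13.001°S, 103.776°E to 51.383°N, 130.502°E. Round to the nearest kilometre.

Δλ = 130.502 − 103.776 = 26.726°.
Δφ = 51.383 − -13.001 = 64.384°.
a = sin²(Δφ/2) + cos φ₁ · cos φ₂ · sin²(Δλ/2) = 0.316314.
c = 2·atan2(√a, √(1−a)) = 1.19462 rad → d = 6371·c ≈ 7610.89 km.

7611 km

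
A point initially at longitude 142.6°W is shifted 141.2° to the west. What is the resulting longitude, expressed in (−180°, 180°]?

76.2°E

Start at -142.6°; shift −141.2° → -283.8°.
-283.8° lies outside (−180°, 180°]; add 360° → +76.2°.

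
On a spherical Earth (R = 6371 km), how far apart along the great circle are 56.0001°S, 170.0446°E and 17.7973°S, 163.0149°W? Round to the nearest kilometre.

Δλ = -163.0149 − 170.0446 = -333.0595°; wrapped into (−180°, 180°]: 26.9405°.
Δφ = -17.7973 − -56.0001 = 38.2028°.
a = sin²(Δφ/2) + cos φ₁ · cos φ₂ · sin²(Δλ/2) = 0.135977.
c = 2·atan2(√a, √(1−a)) = 0.75533 rad → d = 6371·c ≈ 4812.20 km.

4812 km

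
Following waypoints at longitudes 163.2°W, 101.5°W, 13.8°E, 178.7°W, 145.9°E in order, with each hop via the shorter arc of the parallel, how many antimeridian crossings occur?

Leg 1: -163.2° → -101.5°, shortest Δλ = 61.7° (east) — does not cross 180°.
Leg 2: -101.5° → +13.8°, shortest Δλ = 115.3° (east) — does not cross 180°.
Leg 3: +13.8° → -178.7°, shortest Δλ = 167.5° (east) — crosses 180°.
Leg 4: -178.7° → +145.9°, shortest Δλ = -35.4° (west) — crosses 180°.
Total crossings: 2.

2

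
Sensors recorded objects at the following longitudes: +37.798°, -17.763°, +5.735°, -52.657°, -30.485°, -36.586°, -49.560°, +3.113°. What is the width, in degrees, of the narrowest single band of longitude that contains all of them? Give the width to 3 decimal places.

Sort the longitudes: -52.657°, -49.560°, -36.586°, -30.485°, -17.763°, +3.113°, +5.735°, +37.798°.
Eastward gaps between consecutive values (wrapping around): 3.097°, 12.974°, 6.101°, 12.722°, 20.876°, 2.622°, 32.063°, 269.545°.
Largest gap = 269.545° ⇒ minimal covering band is its complement: 360° − 269.545° = 90.455°.
Band runs from -52.657° eastward to +37.798°.

90.455°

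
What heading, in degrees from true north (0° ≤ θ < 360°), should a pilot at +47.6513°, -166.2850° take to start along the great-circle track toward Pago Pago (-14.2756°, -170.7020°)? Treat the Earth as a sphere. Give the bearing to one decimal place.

Δλ = -170.7020 − -166.2850 = -4.4170°.
θ = atan2( sin Δλ · cos φ₂ , cos φ₁ · sin φ₂ − sin φ₁ · cos φ₂ · cos Δλ )
  = atan2(-0.07464, -0.88022) = -175.153° → normalised to [0°, 360°): 184.847°.

184.8°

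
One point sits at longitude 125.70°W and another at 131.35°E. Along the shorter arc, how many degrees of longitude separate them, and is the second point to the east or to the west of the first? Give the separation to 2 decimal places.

Raw difference: 131.35 − -125.70 = 257.05°.
Normalise into (−180°, 180°]: 257.05° − 360° = -102.95°.
Negative ⇒ the second point lies to the west; separation 102.95°.

102.95° west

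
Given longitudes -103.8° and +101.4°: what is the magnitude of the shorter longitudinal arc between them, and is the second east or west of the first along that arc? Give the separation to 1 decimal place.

Raw difference: 101.4 − -103.8 = 205.2°.
Normalise into (−180°, 180°]: 205.2° − 360° = -154.8°.
Negative ⇒ the second point lies to the west; separation 154.8°.

154.8° west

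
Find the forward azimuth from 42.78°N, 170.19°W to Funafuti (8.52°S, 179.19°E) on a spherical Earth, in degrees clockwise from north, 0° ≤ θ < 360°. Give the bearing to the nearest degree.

Δλ = 179.19 − -170.19 = 349.38°; wrapped into (−180°, 180°]: -10.62°.
θ = atan2( sin Δλ · cos φ₂ , cos φ₁ · sin φ₂ − sin φ₁ · cos φ₂ · cos Δλ )
  = atan2(-0.18226, -0.76893) = -166.665° → normalised to [0°, 360°): 193.335°.

193°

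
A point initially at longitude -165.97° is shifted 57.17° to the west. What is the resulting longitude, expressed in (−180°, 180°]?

+136.86°

Start at -165.97°; shift −57.17° → -223.14°.
-223.14° lies outside (−180°, 180°]; add 360° → +136.86°.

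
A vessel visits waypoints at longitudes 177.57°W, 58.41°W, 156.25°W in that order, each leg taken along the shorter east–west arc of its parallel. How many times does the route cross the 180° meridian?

Leg 1: -177.57° → -58.41°, shortest Δλ = 119.16° (east) — does not cross 180°.
Leg 2: -58.41° → -156.25°, shortest Δλ = -97.84° (west) — does not cross 180°.
Total crossings: 0.

0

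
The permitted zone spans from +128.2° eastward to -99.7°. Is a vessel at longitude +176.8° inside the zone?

Yes

Band width going east from +128.2° to -99.7°: ((-99.7 − 128.2) mod 360) = 132.1°.
Offset of +176.8° east of the west edge: ((176.8 − 128.2) mod 360) = 48.6°.
48.6° ≤ 132.1° ⇒ inside.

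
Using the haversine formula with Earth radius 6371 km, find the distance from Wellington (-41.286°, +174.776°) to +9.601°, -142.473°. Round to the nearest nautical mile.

Δλ = -142.473 − 174.776 = -317.249°; wrapped into (−180°, 180°]: 42.751°.
Δφ = 9.601 − -41.286 = 50.887°.
a = sin²(Δφ/2) + cos φ₁ · cos φ₂ · sin²(Δλ/2) = 0.282999.
c = 2·atan2(√a, √(1−a)) = 1.12187 rad → d = 6371·c ≈ 7147.40 km ≈ 3859.29 nmi.

3859 nmi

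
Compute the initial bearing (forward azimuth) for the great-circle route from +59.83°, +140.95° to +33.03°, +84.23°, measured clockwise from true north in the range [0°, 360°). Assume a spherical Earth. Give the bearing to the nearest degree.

Δλ = 84.23 − 140.95 = -56.72°.
θ = atan2( sin Δλ · cos φ₂ , cos φ₁ · sin φ₂ − sin φ₁ · cos φ₂ · cos Δλ )
  = atan2(-0.70089, -0.12379) = -100.016° → normalised to [0°, 360°): 259.984°.

260°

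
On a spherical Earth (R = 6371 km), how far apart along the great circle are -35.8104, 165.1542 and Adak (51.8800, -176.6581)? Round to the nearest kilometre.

9910 km

Δλ = -176.6581 − 165.1542 = -341.8123°; wrapped into (−180°, 180°]: 18.1877°.
Δφ = 51.8800 − -35.8104 = 87.6904°.
a = sin²(Δφ/2) + cos φ₁ · cos φ₂ · sin²(Δλ/2) = 0.492356.
c = 2·atan2(√a, √(1−a)) = 1.55551 rad → d = 6371·c ≈ 9910.14 km.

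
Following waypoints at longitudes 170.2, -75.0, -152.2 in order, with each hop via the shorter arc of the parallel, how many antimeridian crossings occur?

1

Leg 1: +170.2° → -75.0°, shortest Δλ = 114.8° (east) — crosses 180°.
Leg 2: -75.0° → -152.2°, shortest Δλ = -77.2° (west) — does not cross 180°.
Total crossings: 1.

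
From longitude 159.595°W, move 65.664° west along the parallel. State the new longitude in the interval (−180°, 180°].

Start at -159.595°; shift −65.664° → -225.259°.
-225.259° lies outside (−180°, 180°]; add 360° → +134.741°.

134.741°E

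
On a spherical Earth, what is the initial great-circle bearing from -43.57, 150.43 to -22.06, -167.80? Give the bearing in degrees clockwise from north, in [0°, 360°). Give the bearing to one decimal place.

71.7°

Δλ = -167.80 − 150.43 = -318.23°; wrapped into (−180°, 180°]: 41.77°.
θ = atan2( sin Δλ · cos φ₂ , cos φ₁ · sin φ₂ − sin φ₁ · cos φ₂ · cos Δλ )
  = atan2(0.61737, 0.20430) = 71.690° → normalised to [0°, 360°): 71.690°.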